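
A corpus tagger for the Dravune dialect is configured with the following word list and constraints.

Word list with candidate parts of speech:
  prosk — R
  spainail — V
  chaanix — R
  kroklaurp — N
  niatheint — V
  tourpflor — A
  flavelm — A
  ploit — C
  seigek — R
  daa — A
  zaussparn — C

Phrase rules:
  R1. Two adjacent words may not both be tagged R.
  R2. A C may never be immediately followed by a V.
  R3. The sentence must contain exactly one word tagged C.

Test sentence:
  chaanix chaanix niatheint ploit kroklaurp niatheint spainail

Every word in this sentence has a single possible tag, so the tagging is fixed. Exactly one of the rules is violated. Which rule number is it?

1

Fixed tagging: R R V C N V V.
Rule check: R1 fails, R2 ok, R3 ok.
Only rule 1 fails.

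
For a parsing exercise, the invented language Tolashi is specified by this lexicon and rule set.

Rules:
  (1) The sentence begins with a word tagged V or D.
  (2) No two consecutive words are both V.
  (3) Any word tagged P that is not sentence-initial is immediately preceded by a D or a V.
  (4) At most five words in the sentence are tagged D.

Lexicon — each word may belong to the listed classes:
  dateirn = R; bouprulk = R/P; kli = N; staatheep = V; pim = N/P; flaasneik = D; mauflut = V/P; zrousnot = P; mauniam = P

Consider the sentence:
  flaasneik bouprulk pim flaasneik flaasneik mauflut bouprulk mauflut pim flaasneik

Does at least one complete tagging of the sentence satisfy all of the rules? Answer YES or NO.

YES

Candidates per position — 1:flaasneik {D}; 2:bouprulk {R,P}; 3:pim {N,P}; 4:flaasneik {D}; 5:flaasneik {D}; 6:mauflut {V,P}; 7:bouprulk {R,P}; 8:mauflut {V,P}; 9:pim {N,P}; 10:flaasneik {D}.
One satisfying assignment: D P N D D P R V P D.
Verifying each rule — rule 1 holds; rule 2 holds; rule 3 holds; rule 4 holds.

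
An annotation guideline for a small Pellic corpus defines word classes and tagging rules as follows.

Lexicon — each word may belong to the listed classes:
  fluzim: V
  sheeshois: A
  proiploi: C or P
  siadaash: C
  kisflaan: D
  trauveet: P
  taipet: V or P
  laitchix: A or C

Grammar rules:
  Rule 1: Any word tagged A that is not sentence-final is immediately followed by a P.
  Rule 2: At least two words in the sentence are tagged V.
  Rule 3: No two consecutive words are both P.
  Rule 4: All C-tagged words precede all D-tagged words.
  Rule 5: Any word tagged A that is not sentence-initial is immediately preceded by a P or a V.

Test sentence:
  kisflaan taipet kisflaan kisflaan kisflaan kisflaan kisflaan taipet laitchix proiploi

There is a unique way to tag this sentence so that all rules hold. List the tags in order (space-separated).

D V D D D D D V A P

Candidates per position — 1:kisflaan {D}; 2:taipet {V,P}; 3:kisflaan {D}; 4:kisflaan {D}; 5:kisflaan {D}; 6:kisflaan {D}; 7:kisflaan {D}; 8:taipet {V,P}; 9:laitchix {A,C}; 10:proiploi {C,P}.
At position 2, choosing P makes rule 2 impossible to satisfy; hence V.
At position 8, choosing P makes rule 2 impossible to satisfy; hence V.
At position 9, choosing C makes rule 4 impossible to satisfy; hence A.
At position 10, choosing C makes rule 1 impossible to satisfy; hence P.
The unique satisfying tagging is: D V D D D D D V A P.
Verifying each rule — rule 1 ✓; rule 2 ✓; rule 3 ✓; rule 4 ✓; rule 5 ✓.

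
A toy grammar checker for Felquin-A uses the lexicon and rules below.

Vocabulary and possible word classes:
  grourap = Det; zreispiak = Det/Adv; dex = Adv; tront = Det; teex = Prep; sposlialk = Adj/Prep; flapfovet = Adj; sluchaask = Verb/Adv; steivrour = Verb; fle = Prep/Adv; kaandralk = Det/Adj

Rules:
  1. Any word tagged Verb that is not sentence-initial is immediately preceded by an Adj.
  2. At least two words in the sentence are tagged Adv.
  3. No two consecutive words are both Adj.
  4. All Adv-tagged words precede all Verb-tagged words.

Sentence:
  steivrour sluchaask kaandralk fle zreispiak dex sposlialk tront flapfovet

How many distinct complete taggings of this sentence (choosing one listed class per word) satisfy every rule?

Candidates per position — 1:steivrour {Verb}; 2:sluchaask {Verb,Adv}; 3:kaandralk {Det,Adj}; 4:fle {Prep,Adv}; 5:zreispiak {Det,Adv}; 6:dex {Adv}; 7:sposlialk {Adj,Prep}; 8:tront {Det}; 9:flapfovet {Adj}.
There are 32 candidate sequences in total.
Rule 4 cannot be satisfied by any choice of tags from the lexicon.
So there is no consistent tagging.
Count = 0.

0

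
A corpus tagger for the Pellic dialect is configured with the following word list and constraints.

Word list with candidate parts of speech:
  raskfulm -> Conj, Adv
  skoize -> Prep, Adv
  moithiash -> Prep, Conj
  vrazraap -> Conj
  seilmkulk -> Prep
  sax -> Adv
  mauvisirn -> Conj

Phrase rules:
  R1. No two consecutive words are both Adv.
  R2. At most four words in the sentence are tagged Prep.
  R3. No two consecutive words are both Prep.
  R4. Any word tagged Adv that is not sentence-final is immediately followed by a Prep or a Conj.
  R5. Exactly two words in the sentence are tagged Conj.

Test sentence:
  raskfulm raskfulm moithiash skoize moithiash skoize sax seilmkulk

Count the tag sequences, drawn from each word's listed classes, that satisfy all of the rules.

Candidates per position — 1:raskfulm {Conj,Adv}; 2:raskfulm {Conj,Adv}; 3:moithiash {Prep,Conj}; 4:skoize {Prep,Adv}; 5:moithiash {Prep,Conj}; 6:skoize {Prep,Adv}; 7:sax {Adv}; 8:seilmkulk {Prep}.
There are 64 candidate sequences in total.
The sequences that satisfy every rule: Conj Adv Prep Adv Conj Prep Adv Prep; Adv Conj Prep Adv Conj Prep Adv Prep.
Count = 2.

2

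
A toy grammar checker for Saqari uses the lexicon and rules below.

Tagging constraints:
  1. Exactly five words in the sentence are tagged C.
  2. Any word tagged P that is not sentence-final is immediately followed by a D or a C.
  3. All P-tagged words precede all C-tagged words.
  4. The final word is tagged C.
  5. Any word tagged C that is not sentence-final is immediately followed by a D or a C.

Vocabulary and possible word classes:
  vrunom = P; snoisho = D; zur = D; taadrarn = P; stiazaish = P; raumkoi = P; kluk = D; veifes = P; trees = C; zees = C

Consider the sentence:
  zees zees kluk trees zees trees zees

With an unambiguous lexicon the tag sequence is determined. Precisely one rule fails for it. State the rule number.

1

Fixed tagging: C C D C C C C.
Applying the rules: R1 fails, R2 ok, R3 ok, R4 ok, R5 ok.
Only rule 1 fails.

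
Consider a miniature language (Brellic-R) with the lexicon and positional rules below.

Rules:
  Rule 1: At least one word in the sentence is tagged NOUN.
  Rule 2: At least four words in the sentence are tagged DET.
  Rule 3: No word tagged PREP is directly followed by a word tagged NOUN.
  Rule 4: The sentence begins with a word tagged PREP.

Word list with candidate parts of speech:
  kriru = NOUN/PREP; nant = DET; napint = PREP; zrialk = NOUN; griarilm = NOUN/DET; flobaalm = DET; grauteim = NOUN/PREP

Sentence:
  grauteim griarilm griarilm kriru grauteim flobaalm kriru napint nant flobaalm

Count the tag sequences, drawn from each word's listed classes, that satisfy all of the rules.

Candidates per position — 1:grauteim {NOUN,PREP}; 2:griarilm {NOUN,DET}; 3:griarilm {NOUN,DET}; 4:kriru {NOUN,PREP}; 5:grauteim {NOUN,PREP}; 6:flobaalm {DET}; 7:kriru {NOUN,PREP}; 8:napint {PREP}; 9:nant {DET}; 10:flobaalm {DET}.
There are 64 candidate sequences in total.
Checking each against the rules leaves 11 sequences.
Count = 11.

11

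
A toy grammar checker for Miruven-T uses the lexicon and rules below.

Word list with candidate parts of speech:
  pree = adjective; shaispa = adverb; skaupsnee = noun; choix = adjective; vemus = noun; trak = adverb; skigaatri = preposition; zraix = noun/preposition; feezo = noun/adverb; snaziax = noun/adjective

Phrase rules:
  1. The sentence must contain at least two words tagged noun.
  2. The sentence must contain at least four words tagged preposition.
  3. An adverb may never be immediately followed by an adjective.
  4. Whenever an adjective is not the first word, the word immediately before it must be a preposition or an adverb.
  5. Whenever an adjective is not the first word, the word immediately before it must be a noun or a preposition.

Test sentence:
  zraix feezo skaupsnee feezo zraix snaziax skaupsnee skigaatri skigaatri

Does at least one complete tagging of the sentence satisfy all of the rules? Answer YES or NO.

Candidates per position — 1:zraix {noun,preposition}; 2:feezo {noun,adverb}; 3:skaupsnee {noun}; 4:feezo {noun,adverb}; 5:zraix {noun,preposition}; 6:snaziax {noun,adjective}; 7:skaupsnee {noun}; 8:skigaatri {preposition}; 9:skigaatri {preposition}.
One satisfying assignment: preposition adverb noun adverb preposition adjective noun preposition preposition.
Checking: rule 1 holds; rule 2 holds; rule 3 holds; rule 4 holds; rule 5 holds.

YES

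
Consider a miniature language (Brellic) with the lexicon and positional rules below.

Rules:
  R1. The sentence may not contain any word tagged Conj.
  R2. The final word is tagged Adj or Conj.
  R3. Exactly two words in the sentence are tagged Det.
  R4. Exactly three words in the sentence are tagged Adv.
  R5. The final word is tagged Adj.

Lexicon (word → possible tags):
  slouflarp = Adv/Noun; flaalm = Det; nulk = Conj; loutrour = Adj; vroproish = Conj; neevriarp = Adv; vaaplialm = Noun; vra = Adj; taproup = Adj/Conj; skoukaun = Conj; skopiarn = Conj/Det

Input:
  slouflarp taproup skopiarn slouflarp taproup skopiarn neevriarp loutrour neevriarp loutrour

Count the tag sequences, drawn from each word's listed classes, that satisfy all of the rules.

2

Candidates per position — 1:slouflarp {Adv,Noun}; 2:taproup {Adj,Conj}; 3:skopiarn {Conj,Det}; 4:slouflarp {Adv,Noun}; 5:taproup {Adj,Conj}; 6:skopiarn {Conj,Det}; 7:neevriarp {Adv}; 8:loutrour {Adj}; 9:neevriarp {Adv}; 10:loutrour {Adj}.
There are 64 candidate sequences in total.
The sequences that satisfy every rule: Adv Adj Det Noun Adj Det Adv Adj Adv Adj; Noun Adj Det Adv Adj Det Adv Adj Adv Adj.
Count = 2.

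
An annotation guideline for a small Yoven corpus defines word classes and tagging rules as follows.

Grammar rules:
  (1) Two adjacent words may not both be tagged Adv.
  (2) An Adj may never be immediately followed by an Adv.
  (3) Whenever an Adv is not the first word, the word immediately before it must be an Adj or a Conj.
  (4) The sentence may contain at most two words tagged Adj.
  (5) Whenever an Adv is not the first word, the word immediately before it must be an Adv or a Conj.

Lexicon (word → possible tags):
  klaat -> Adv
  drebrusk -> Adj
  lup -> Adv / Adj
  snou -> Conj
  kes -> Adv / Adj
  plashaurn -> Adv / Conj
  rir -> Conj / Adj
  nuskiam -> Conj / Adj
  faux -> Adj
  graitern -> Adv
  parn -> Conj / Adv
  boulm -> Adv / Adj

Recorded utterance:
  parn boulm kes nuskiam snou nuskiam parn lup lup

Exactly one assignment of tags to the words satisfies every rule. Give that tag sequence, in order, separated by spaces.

Conj Adv Adj Conj Conj Conj Conj Adv Adj

Candidates per position — 1:parn {Conj,Adv}; 2:boulm {Adv,Adj}; 3:kes {Adv,Adj}; 4:nuskiam {Conj,Adj}; 5:snou {Conj}; 6:nuskiam {Conj,Adj}; 7:parn {Conj,Adv}; 8:lup {Adv,Adj}; 9:lup {Adv,Adj}.
The remaining ambiguous positions (1, 2, 3, 4, 6, 7, 8, 9) are resolved jointly — only one combination satisfies every rule.
The unique satisfying tagging is: Conj Adv Adj Conj Conj Conj Conj Adv Adj.
Rule-by-rule: rule 1 ok; rule 2 ok; rule 3 ok; rule 4 ok; rule 5 ok.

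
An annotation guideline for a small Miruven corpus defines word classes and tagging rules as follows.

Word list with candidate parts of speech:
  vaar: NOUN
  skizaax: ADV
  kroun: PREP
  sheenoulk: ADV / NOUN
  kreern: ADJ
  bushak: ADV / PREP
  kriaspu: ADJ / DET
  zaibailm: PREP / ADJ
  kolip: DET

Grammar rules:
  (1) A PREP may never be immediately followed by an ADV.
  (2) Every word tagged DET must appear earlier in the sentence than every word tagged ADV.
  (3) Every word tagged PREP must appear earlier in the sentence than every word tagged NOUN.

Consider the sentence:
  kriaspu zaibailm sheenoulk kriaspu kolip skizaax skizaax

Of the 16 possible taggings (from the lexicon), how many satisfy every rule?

8

Candidates per position — 1:kriaspu {ADJ,DET}; 2:zaibailm {PREP,ADJ}; 3:sheenoulk {ADV,NOUN}; 4:kriaspu {ADJ,DET}; 5:kolip {DET}; 6:skizaax {ADV}; 7:skizaax {ADV}.
There are 16 candidate sequences in total.
Checking each against the rules leaves 8 sequences.
Count = 8.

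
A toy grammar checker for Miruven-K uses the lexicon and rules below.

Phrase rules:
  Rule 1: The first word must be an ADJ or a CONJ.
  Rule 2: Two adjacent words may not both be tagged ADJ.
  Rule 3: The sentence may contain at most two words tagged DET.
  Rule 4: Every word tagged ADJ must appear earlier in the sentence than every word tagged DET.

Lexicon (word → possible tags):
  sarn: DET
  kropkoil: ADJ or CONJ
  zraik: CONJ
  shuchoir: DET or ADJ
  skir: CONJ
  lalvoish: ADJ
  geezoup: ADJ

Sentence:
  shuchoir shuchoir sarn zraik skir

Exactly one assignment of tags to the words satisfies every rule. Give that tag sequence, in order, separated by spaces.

Candidates per position — 1:shuchoir {DET,ADJ}; 2:shuchoir {DET,ADJ}; 3:sarn {DET}; 4:zraik {CONJ}; 5:skir {CONJ}.
Word 1 cannot be DET — rule 1 would then fail for every completion. It is ADJ.
Word 2 cannot be ADJ — rule 2 would then fail for every completion. It is DET.
The unique satisfying tagging is: ADJ DET DET CONJ CONJ.
Verifying each rule — rule 1 ✓; rule 2 ✓; rule 3 ✓; rule 4 ✓.

ADJ DET DET CONJ CONJ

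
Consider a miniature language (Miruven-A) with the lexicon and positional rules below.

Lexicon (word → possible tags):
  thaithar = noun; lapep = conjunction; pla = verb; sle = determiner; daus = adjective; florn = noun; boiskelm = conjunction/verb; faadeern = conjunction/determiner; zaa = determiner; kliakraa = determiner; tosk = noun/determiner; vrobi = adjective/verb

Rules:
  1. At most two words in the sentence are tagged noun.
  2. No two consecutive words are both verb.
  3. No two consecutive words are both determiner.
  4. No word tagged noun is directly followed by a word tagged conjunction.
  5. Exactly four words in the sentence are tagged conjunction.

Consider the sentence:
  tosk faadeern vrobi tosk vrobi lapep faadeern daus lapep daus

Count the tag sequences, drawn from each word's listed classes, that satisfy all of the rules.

8

Candidates per position — 1:tosk {noun,determiner}; 2:faadeern {conjunction,determiner}; 3:vrobi {adjective,verb}; 4:tosk {noun,determiner}; 5:vrobi {adjective,verb}; 6:lapep {conjunction}; 7:faadeern {conjunction,determiner}; 8:daus {adjective}; 9:lapep {conjunction}; 10:daus {adjective}.
There are 64 candidate sequences in total.
Checking each against the rules leaves 8 sequences.
Count = 8.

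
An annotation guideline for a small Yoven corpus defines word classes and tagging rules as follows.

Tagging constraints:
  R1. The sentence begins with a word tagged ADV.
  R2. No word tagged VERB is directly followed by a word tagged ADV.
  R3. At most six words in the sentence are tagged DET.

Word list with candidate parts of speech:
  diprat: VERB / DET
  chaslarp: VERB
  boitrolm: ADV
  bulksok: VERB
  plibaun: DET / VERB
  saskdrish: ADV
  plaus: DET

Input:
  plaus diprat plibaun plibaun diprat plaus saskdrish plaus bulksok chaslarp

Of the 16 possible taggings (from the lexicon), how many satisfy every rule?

Candidates per position — 1:plaus {DET}; 2:diprat {VERB,DET}; 3:plibaun {DET,VERB}; 4:plibaun {DET,VERB}; 5:diprat {VERB,DET}; 6:plaus {DET}; 7:saskdrish {ADV}; 8:plaus {DET}; 9:bulksok {VERB}; 10:chaslarp {VERB}.
There are 16 candidate sequences in total.
Rule 1 cannot be satisfied by any choice of tags from the lexicon.
So there is no consistent tagging.
Count = 0.

0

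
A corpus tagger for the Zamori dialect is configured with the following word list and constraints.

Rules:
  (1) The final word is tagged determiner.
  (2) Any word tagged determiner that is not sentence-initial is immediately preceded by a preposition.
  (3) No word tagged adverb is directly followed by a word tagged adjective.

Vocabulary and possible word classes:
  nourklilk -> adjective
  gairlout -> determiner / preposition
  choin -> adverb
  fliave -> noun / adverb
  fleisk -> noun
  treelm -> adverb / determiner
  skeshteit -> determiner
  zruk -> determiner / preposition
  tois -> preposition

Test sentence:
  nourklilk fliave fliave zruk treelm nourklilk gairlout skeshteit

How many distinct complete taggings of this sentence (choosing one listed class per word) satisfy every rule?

4

Candidates per position — 1:nourklilk {adjective}; 2:fliave {noun,adverb}; 3:fliave {noun,adverb}; 4:zruk {determiner,preposition}; 5:treelm {adverb,determiner}; 6:nourklilk {adjective}; 7:gairlout {determiner,preposition}; 8:skeshteit {determiner}.
There are 32 candidate sequences in total.
The sequences that satisfy every rule: adjective noun noun preposition determiner adjective preposition determiner; adjective noun adverb preposition determiner adjective preposition determiner; adjective adverb noun preposition determiner adjective preposition determiner; adjective adverb adverb preposition determiner adjective preposition determiner.
Count = 4.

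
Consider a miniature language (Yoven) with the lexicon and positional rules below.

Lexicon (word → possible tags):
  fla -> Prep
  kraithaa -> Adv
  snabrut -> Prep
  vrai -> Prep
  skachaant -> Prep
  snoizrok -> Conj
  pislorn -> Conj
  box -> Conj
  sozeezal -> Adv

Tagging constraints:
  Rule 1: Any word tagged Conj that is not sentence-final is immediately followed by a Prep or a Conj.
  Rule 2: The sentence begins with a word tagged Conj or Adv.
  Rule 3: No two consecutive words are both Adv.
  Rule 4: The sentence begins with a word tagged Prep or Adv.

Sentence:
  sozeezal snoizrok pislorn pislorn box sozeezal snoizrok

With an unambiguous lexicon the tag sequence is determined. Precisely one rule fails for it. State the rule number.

1

Fixed tagging: Adv Conj Conj Conj Conj Adv Conj.
Rule check: R1 ✗, R2 ✓, R3 ✓, R4 ✓.
Only rule 1 fails.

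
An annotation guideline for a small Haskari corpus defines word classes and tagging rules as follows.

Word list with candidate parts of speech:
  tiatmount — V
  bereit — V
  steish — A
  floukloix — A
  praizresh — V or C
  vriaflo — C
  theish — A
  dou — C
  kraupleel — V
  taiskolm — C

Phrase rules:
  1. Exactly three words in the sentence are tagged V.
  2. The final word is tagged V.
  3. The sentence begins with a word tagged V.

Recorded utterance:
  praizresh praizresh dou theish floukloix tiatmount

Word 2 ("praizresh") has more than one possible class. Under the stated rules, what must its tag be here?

V

Candidates per position — 1:praizresh {V,C}; 2:praizresh {V,C}; 3:dou {C}; 4:theish {A}; 5:floukloix {A}; 6:tiatmount {V}.
Word 1 cannot be C — rule 1 would then fail for every completion. It is V.
Word 2 cannot be C — rule 1 would then fail for every completion. It is V.
The only consistent sequence is: V V C A A V.
Checking: rule 1 ✓; rule 2 ✓; rule 3 ✓.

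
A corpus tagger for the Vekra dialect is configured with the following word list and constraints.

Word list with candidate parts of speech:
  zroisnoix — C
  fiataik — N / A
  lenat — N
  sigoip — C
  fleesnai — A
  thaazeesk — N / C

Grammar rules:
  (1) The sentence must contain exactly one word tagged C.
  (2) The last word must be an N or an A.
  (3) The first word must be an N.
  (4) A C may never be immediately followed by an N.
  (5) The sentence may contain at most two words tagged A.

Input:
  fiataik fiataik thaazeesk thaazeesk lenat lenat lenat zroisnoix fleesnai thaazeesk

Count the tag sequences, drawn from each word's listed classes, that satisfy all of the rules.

2

Candidates per position — 1:fiataik {N,A}; 2:fiataik {N,A}; 3:thaazeesk {N,C}; 4:thaazeesk {N,C}; 5:lenat {N}; 6:lenat {N}; 7:lenat {N}; 8:zroisnoix {C}; 9:fleesnai {A}; 10:thaazeesk {N,C}.
There are 32 candidate sequences in total.
The sequences that satisfy every rule: N N N N N N N C A N; N A N N N N N C A N.
Count = 2.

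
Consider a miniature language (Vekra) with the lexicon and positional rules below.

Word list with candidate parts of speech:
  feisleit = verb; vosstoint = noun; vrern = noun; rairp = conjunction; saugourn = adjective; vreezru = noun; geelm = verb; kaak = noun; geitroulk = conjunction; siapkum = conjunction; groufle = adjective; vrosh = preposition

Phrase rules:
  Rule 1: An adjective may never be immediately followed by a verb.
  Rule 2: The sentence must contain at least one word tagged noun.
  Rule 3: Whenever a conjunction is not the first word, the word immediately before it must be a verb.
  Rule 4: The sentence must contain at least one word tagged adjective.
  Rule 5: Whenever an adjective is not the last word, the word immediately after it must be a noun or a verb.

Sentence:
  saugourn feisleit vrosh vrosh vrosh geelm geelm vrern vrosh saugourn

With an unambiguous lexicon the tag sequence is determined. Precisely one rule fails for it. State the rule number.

1

Fixed tagging: adjective verb preposition preposition preposition verb verb noun preposition adjective.
Rule check: R1 violated, R2 holds, R3 holds, R4 holds, R5 holds.
Only rule 1 fails.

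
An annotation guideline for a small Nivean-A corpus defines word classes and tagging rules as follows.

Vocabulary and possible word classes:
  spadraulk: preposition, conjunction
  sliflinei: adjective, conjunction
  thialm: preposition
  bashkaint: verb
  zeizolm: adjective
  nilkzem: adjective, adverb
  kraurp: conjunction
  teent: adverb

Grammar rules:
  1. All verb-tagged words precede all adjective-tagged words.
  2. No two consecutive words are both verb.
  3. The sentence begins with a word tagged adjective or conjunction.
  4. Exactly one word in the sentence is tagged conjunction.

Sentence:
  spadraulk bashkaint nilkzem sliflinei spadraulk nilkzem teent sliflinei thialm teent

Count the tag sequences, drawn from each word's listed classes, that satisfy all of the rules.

4

Candidates per position — 1:spadraulk {preposition,conjunction}; 2:bashkaint {verb}; 3:nilkzem {adjective,adverb}; 4:sliflinei {adjective,conjunction}; 5:spadraulk {preposition,conjunction}; 6:nilkzem {adjective,adverb}; 7:teent {adverb}; 8:sliflinei {adjective,conjunction}; 9:thialm {preposition}; 10:teent {adverb}.
There are 64 candidate sequences in total.
The sequences that satisfy every rule: conjunction verb adjective adjective preposition adjective adverb adjective preposition adverb; conjunction verb adjective adjective preposition adverb adverb adjective preposition adverb; conjunction verb adverb adjective preposition adjective adverb adjective preposition adverb; conjunction verb adverb adjective preposition adverb adverb adjective preposition adverb.
Count = 4.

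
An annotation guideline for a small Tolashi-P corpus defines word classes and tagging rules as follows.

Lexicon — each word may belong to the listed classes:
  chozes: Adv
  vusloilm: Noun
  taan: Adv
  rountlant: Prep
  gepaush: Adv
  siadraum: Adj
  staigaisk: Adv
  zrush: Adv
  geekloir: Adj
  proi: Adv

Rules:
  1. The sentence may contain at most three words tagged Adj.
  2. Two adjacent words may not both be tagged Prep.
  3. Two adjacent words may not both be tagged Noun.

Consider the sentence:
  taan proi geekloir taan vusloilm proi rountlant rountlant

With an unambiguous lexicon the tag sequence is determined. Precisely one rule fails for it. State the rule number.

2

Fixed tagging: Adv Adv Adj Adv Noun Adv Prep Prep.
Checking each rule: R1 ok, R2 fails, R3 ok.
Only rule 2 fails.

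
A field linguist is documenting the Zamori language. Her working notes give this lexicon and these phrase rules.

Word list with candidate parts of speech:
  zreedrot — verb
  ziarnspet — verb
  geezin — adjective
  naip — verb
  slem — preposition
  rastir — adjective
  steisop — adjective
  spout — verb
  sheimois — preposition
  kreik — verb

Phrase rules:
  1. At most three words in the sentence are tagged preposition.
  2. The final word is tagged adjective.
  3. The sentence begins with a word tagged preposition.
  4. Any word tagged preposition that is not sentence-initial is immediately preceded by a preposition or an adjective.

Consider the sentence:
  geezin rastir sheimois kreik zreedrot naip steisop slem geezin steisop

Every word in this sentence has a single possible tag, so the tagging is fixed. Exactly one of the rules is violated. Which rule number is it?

3

Fixed tagging: adjective adjective preposition verb verb verb adjective preposition adjective adjective.
Applying the rules: R1 ok, R2 ok, R3 fails, R4 ok.
Only rule 3 fails.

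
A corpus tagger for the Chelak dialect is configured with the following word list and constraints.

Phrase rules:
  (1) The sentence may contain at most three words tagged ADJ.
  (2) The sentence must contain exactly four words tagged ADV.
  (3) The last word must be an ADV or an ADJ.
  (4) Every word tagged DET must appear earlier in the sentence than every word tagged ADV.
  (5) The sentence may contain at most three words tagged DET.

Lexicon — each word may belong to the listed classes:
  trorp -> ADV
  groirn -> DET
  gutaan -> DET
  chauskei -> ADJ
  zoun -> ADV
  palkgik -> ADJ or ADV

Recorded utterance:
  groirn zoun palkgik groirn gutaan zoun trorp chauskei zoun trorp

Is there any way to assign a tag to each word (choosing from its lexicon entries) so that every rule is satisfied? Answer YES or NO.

NO

Candidates per position — 1:groirn {DET}; 2:zoun {ADV}; 3:palkgik {ADJ,ADV}; 4:groirn {DET}; 5:gutaan {DET}; 6:zoun {ADV}; 7:trorp {ADV}; 8:chauskei {ADJ}; 9:zoun {ADV}; 10:trorp {ADV}.
Rule 2 cannot be satisfied by any choice of tags from the lexicon.
So there is no consistent tagging.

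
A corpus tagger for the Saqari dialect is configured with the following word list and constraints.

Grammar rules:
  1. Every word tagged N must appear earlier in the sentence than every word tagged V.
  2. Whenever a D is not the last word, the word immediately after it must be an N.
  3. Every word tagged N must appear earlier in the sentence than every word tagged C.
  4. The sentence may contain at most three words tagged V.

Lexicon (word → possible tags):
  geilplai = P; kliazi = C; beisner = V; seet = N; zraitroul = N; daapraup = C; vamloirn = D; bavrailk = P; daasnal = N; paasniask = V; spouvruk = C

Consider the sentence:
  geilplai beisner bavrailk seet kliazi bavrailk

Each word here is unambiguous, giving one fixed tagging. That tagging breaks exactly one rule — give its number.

1

Fixed tagging: P V P N C P.
Applying the rules: R1 ✗, R2 ✓, R3 ✓, R4 ✓.
Only rule 1 fails.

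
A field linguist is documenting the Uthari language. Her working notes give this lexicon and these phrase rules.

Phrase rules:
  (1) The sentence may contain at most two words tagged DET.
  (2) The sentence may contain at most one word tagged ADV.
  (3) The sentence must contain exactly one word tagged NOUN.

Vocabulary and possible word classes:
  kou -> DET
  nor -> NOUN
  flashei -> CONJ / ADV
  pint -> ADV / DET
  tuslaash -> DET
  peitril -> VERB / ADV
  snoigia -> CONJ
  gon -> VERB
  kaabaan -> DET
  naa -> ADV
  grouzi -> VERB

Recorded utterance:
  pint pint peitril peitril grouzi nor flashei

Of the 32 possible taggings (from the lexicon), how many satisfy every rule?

Candidates per position — 1:pint {ADV,DET}; 2:pint {ADV,DET}; 3:peitril {VERB,ADV}; 4:peitril {VERB,ADV}; 5:grouzi {VERB}; 6:nor {NOUN}; 7:flashei {CONJ,ADV}.
There are 32 candidate sequences in total.
Checking each against the rules leaves 6 sequences.
Count = 6.

6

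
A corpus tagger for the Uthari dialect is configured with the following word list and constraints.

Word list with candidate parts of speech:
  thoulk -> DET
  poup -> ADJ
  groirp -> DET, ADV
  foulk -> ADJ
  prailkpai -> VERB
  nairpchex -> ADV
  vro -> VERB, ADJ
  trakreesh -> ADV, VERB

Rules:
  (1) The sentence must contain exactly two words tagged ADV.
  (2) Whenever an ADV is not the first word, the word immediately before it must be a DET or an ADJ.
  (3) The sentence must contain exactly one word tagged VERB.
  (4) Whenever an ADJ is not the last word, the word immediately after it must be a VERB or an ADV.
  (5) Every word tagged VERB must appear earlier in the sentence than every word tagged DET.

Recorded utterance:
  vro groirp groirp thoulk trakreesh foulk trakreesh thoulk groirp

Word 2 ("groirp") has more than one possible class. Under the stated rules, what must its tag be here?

DET

Candidates per position — 1:vro {VERB,ADJ}; 2:groirp {DET,ADV}; 3:groirp {DET,ADV}; 4:thoulk {DET}; 5:trakreesh {ADV,VERB}; 6:foulk {ADJ}; 7:trakreesh {ADV,VERB}; 8:thoulk {DET}; 9:groirp {DET,ADV}.
Word 5 cannot be VERB — rule 5 would then fail for every completion. It is ADV.
Word 7 cannot be VERB — rule 5 would then fail for every completion. It is ADV.
Word 9 cannot be ADV — rule 1 would then fail for every completion. It is DET.
Word 1 cannot be ADJ — rule 3 would then fail for every completion. It is VERB.
Word 2 cannot be ADV — rule 1 would then fail for every completion. It is DET.
Word 3 cannot be ADV — rule 1 would then fail for every completion. It is DET.
That leaves exactly one tagging: VERB DET DET DET ADV ADJ ADV DET DET.
Checking: rule 1 ok; rule 2 ok; rule 3 ok; rule 4 ok; rule 5 ok.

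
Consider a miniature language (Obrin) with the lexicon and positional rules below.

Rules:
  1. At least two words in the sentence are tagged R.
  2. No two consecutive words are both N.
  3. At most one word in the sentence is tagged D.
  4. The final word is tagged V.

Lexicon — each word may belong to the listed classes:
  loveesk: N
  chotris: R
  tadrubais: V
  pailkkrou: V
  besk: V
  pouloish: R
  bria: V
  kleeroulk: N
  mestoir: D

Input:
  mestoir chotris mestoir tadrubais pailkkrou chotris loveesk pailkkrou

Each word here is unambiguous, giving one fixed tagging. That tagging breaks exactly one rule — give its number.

Fixed tagging: D R D V V R N V.
Checking each rule: R1 ✓, R2 ✓, R3 ✗, R4 ✓.
Only rule 3 fails.

3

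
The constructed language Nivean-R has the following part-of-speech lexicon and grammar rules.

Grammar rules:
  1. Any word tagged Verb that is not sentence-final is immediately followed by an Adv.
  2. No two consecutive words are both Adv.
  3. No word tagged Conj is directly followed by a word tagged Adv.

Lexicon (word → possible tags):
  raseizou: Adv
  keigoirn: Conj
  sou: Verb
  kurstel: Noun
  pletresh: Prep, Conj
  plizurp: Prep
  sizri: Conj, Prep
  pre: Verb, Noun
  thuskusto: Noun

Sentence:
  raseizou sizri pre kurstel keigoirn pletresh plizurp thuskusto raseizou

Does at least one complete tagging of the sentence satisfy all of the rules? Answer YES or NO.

YES

Candidates per position — 1:raseizou {Adv}; 2:sizri {Conj,Prep}; 3:pre {Verb,Noun}; 4:kurstel {Noun}; 5:keigoirn {Conj}; 6:pletresh {Prep,Conj}; 7:plizurp {Prep}; 8:thuskusto {Noun}; 9:raseizou {Adv}.
One satisfying assignment: Adv Conj Noun Noun Conj Prep Prep Noun Adv.
Rule-by-rule: rule 1 satisfied; rule 2 satisfied; rule 3 satisfied.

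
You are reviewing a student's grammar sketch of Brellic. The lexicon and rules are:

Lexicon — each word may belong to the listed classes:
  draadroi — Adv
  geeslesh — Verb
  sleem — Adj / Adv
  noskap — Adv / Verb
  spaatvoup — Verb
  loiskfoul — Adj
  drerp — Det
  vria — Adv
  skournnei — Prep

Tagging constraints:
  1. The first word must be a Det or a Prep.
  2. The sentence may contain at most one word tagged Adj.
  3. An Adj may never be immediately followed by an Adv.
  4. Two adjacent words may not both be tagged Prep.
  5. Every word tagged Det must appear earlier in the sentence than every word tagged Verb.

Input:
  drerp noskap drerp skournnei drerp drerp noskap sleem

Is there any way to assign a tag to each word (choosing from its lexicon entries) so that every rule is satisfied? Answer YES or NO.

YES

Candidates per position — 1:drerp {Det}; 2:noskap {Adv,Verb}; 3:drerp {Det}; 4:skournnei {Prep}; 5:drerp {Det}; 6:drerp {Det}; 7:noskap {Adv,Verb}; 8:sleem {Adj,Adv}.
One satisfying assignment: Det Adv Det Prep Det Det Verb Adj.
Rule-by-rule: rule 1 satisfied; rule 2 satisfied; rule 3 satisfied; rule 4 satisfied; rule 5 satisfied.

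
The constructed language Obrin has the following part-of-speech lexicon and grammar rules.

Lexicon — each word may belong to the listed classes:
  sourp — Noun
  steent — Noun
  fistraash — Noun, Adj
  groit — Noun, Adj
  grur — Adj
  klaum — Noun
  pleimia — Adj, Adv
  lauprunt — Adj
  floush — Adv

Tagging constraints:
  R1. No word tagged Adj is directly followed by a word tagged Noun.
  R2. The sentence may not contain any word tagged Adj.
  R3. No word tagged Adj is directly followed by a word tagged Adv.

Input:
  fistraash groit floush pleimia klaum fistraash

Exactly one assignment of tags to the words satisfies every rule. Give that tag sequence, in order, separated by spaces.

Noun Noun Adv Adv Noun Noun

Candidates per position — 1:fistraash {Noun,Adj}; 2:groit {Noun,Adj}; 3:floush {Adv}; 4:pleimia {Adj,Adv}; 5:klaum {Noun}; 6:fistraash {Noun,Adj}.
Position 1: tagging it Adj would leave rule 2 unsatisfiable, so it must be Noun.
Position 2: tagging it Adj would leave rule 2 unsatisfiable, so it must be Noun.
Position 4: tagging it Adj would leave rule 1 unsatisfiable, so it must be Adv.
Position 6: tagging it Adj would leave rule 2 unsatisfiable, so it must be Noun.
The unique satisfying tagging is: Noun Noun Adv Adv Noun Noun.
Check: rule 1 holds; rule 2 holds; rule 3 holds.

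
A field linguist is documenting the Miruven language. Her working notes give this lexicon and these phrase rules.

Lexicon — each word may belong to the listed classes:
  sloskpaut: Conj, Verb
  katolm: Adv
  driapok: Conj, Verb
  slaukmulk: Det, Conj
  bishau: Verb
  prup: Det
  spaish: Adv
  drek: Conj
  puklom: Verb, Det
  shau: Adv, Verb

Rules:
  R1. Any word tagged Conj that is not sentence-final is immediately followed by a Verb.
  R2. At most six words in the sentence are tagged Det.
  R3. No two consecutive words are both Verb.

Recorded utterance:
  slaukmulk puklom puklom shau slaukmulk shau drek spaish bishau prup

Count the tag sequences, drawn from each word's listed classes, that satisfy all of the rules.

0

Candidates per position — 1:slaukmulk {Det,Conj}; 2:puklom {Verb,Det}; 3:puklom {Verb,Det}; 4:shau {Adv,Verb}; 5:slaukmulk {Det,Conj}; 6:shau {Adv,Verb}; 7:drek {Conj}; 8:spaish {Adv}; 9:bishau {Verb}; 10:prup {Det}.
There are 64 candidate sequences in total.
Rule 1 cannot be satisfied by any choice of tags from the lexicon.
So there is no consistent tagging.
Count = 0.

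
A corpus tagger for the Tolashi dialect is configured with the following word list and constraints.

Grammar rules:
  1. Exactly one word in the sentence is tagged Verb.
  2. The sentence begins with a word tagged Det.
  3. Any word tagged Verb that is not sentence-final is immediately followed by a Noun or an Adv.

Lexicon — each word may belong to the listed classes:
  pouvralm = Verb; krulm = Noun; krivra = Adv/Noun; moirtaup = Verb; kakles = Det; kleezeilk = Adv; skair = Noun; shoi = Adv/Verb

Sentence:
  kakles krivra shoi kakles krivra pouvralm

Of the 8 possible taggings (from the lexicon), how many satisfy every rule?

4

Candidates per position — 1:kakles {Det}; 2:krivra {Adv,Noun}; 3:shoi {Adv,Verb}; 4:kakles {Det}; 5:krivra {Adv,Noun}; 6:pouvralm {Verb}.
There are 8 candidate sequences in total.
The sequences that satisfy every rule: Det Adv Adv Det Adv Verb; Det Adv Adv Det Noun Verb; Det Noun Adv Det Adv Verb; Det Noun Adv Det Noun Verb.
Count = 4.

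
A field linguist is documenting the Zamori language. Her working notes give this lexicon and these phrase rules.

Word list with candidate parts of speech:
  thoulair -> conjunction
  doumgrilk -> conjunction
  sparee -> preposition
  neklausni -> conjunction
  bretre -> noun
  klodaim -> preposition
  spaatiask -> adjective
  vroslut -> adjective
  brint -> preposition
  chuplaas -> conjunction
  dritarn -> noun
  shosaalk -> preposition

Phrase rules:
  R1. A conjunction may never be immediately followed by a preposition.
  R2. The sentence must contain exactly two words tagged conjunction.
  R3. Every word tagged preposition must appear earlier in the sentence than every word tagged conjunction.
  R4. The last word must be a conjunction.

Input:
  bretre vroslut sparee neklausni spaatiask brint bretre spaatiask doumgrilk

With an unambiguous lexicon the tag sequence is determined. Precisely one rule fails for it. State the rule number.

Fixed tagging: noun adjective preposition conjunction adjective preposition noun adjective conjunction.
Rule check: R1 ok, R2 ok, R3 fails, R4 ok.
Only rule 3 fails.

3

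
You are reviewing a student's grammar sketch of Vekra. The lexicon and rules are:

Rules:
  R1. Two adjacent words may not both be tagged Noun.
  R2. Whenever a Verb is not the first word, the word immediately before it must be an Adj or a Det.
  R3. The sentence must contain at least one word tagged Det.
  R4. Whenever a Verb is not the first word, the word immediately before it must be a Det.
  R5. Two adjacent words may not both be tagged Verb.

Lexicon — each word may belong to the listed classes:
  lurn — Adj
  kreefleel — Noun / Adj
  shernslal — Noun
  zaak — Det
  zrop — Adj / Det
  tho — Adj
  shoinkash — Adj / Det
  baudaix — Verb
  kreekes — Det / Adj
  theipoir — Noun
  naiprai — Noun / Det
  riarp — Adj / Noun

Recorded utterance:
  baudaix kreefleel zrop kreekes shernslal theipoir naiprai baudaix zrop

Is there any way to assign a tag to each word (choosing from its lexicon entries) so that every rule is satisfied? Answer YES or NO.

Candidates per position — 1:baudaix {Verb}; 2:kreefleel {Noun,Adj}; 3:zrop {Adj,Det}; 4:kreekes {Det,Adj}; 5:shernslal {Noun}; 6:theipoir {Noun}; 7:naiprai {Noun,Det}; 8:baudaix {Verb}; 9:zrop {Adj,Det}.
Rule 1 cannot be satisfied by any choice of tags from the lexicon.
So there is no consistent tagging.

NO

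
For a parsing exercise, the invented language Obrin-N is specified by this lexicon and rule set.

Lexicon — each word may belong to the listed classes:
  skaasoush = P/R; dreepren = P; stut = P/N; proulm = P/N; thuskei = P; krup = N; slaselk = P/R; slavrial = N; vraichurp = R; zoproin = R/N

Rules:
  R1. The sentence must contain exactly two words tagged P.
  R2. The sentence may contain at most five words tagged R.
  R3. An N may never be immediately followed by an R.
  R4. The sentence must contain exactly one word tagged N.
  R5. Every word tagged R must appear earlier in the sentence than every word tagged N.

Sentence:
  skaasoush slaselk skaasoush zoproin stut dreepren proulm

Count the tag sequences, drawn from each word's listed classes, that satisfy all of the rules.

Candidates per position — 1:skaasoush {P,R}; 2:slaselk {P,R}; 3:skaasoush {P,R}; 4:zoproin {R,N}; 5:stut {P,N}; 6:dreepren {P}; 7:proulm {P,N}.
There are 64 candidate sequences in total.
The sequences that satisfy every rule: R R R R P P N; R R R R N P P.
Count = 2.

2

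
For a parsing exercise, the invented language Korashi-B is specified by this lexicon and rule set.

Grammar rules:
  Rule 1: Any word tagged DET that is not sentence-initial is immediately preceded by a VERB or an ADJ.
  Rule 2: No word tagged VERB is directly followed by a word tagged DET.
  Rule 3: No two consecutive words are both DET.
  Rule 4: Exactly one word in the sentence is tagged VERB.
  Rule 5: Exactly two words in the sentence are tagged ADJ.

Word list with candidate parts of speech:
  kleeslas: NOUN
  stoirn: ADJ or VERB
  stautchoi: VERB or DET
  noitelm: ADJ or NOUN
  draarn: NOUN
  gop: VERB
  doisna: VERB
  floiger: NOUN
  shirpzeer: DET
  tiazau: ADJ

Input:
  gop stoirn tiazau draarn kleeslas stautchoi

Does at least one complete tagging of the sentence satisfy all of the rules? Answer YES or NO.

NO

Candidates per position — 1:gop {VERB}; 2:stoirn {ADJ,VERB}; 3:tiazau {ADJ}; 4:draarn {NOUN}; 5:kleeslas {NOUN}; 6:stautchoi {VERB,DET}.
Every candidate sequence violates at least one rule; no consistent tagging exists.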